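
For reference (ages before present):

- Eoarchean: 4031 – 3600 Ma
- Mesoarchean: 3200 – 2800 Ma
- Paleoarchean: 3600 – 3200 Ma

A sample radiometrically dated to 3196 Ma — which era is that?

3196 Ma lies between 3200 and 2800 Ma, so it falls in the Mesoarchean.

Mesoarchean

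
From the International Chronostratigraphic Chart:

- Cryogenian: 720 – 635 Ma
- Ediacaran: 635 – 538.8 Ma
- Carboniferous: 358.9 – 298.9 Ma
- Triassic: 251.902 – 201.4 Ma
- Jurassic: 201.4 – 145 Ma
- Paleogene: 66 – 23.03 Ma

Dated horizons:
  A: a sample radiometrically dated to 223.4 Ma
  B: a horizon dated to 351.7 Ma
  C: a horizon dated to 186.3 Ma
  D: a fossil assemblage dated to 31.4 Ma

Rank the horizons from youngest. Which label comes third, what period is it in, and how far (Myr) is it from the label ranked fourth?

A, in the Triassic; 128.3 million years to B

Sorted youngest-first by Ma: D (31.4), C (186.3), A (223.4), B (351.7).
The third youngest is A at 223.4 Ma, which lies in 251.902–201.4 Ma: the Triassic.
The fourth youngest is B at 351.7 Ma; separation = |223.4 − 351.7| = 128.3 Myr.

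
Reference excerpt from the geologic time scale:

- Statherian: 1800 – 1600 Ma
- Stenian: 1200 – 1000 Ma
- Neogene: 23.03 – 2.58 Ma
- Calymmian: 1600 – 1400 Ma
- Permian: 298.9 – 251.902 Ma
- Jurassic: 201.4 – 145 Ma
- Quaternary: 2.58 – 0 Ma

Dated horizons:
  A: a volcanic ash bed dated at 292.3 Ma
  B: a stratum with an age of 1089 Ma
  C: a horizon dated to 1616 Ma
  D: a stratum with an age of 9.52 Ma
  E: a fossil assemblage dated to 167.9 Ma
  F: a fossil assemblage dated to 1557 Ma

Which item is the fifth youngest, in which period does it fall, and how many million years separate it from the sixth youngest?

Sorted youngest-first by Ma: D (9.52), E (167.9), A (292.3), B (1089), F (1557), C (1616).
The fifth youngest is F at 1557 Ma, which lies in 1600–1400 Ma: the Calymmian.
The sixth youngest is C at 1616 Ma; separation = |1557 − 1616| = 59 Myr.

F, in the Calymmian; 59 million years to C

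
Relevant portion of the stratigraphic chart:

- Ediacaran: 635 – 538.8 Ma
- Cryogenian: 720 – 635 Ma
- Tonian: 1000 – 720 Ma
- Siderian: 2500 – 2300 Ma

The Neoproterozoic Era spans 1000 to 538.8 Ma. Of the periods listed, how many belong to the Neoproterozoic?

3

Periods inside 1000–538.8 Ma: Tonian, Cryogenian, Ediacaran — 3 in total.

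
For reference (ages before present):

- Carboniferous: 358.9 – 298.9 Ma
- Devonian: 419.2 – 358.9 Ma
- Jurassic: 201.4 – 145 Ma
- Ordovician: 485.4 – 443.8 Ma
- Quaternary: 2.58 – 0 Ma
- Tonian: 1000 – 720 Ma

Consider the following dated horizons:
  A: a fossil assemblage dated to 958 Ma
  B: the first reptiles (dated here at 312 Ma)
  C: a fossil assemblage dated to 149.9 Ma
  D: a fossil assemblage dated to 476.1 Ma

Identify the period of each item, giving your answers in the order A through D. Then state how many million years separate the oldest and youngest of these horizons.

A — Tonian; B — Carboniferous; C — Jurassic; D — Ordovician; span 808.1 million years

Match each age against the start–end ranges in the excerpt: A = 958 Ma → Tonian (1000–720); B = 312 Ma → Carboniferous (358.9–298.9); C = 149.9 Ma → Jurassic (201.4–145); D = 476.1 Ma → Ordovician (485.4–443.8).
The largest age is 958 Ma and the smallest is 149.9 Ma; their difference is 808.1 Myr.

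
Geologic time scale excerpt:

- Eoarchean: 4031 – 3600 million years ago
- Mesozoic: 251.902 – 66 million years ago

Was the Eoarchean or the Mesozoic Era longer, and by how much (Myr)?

Eoarchean: 4031 − 3600 = 431 Myr.
Mesozoic: 251.902 − 66 = 185.902 Myr.
Difference: 431 − 185.902 = 245.098 Myr, so the Eoarchean was longer.

Eoarchean, by 245.098 million years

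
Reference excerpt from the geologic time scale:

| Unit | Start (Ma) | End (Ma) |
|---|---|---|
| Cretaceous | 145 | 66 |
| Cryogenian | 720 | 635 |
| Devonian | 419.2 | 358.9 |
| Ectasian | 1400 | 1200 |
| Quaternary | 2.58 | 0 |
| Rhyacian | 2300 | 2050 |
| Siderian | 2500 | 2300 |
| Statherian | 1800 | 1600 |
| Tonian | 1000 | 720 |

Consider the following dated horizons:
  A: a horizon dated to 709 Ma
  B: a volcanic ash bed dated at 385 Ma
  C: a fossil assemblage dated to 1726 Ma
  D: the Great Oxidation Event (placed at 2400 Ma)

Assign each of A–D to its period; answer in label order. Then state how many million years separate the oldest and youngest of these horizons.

Match each age against the start–end ranges in the excerpt: A = 709 Ma → Cryogenian (720–635); B = 385 Ma → Devonian (419.2–358.9); C = 1726 Ma → Statherian (1800–1600); D = 2400 Ma → Siderian (2500–2300).
The largest age is 2400 Ma and the smallest is 385 Ma; their difference is 2015 Myr.

A — Cryogenian; B — Devonian; C — Statherian; D — Siderian; span 2015 million years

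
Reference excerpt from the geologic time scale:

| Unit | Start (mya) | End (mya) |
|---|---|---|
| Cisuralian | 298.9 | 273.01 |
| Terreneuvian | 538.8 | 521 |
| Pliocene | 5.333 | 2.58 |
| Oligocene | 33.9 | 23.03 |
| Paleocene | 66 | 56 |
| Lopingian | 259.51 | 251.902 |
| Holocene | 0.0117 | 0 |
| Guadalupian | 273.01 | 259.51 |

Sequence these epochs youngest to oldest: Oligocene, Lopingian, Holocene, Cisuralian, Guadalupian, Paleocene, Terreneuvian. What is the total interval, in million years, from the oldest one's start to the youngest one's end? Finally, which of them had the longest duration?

From the excerpt: Oligocene 33.9–23.03; Lopingian 259.51–251.902; Holocene 0.0117–0; Cisuralian 298.9–273.01; Guadalupian 273.01–259.51; Paleocene 66–56; Terreneuvian 538.8–521 (Ma).
Larger Ma is earlier, so the oldest is Terreneuvian and the youngest is Holocene; youngest to oldest: Holocene, Oligocene, Paleocene, Lopingian, Guadalupian, Cisuralian, Terreneuvian.
Oldest start 538.8 minus youngest end 0 gives 538.8 Myr overall.
Individual lengths (start − end): Guadalupian 13.5; Cisuralian 25.89; Terreneuvian 17.8; Paleocene 10; Lopingian 7.608; Holocene 0.0117; Oligocene 10.87. The largest is Cisuralian at 25.89 Myr.

Holocene → Oligocene → Paleocene → Lopingian → Guadalupian → Cisuralian → Terreneuvian; total span 538.8 Myr; longest is Cisuralian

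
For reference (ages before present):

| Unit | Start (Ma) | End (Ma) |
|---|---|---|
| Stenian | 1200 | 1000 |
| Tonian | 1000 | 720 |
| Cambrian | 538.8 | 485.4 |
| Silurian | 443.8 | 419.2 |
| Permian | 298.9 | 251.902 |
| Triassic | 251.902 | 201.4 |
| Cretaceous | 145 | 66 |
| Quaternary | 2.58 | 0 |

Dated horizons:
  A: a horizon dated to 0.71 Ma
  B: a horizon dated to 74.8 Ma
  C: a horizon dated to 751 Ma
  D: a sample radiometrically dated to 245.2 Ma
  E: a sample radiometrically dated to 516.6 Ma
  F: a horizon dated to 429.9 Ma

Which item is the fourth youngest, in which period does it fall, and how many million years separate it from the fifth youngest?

F, in the Silurian; 86.7 million years to E

Smaller Ma means younger, so youngest first: A 0.71 < B 74.8 < D 245.2 < F 429.9 < E 516.6 < C 751.
Counting 4 along gives F (429.9 Ma); the excerpt puts that inside the Silurian, 443.8–419.2 Ma.
Next in line is E (516.6 Ma), and 516.6 − 429.9 = 86.7 Myr.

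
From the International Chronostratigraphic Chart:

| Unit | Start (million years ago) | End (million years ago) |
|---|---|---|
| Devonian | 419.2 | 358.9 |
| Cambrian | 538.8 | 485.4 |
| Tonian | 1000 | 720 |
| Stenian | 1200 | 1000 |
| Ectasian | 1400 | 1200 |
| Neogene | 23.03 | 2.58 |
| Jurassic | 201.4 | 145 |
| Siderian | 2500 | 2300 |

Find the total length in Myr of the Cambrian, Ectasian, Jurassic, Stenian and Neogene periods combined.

Duration is start − end for each: (538.8 − 485.4) + (1400 − 1200) + (201.4 − 145) + (1200 − 1000) + (23.03 − 2.58).
That is 53.4 + 200 + 56.4 + 200 + 20.45, which totals 530.25 million years.

530.25 million years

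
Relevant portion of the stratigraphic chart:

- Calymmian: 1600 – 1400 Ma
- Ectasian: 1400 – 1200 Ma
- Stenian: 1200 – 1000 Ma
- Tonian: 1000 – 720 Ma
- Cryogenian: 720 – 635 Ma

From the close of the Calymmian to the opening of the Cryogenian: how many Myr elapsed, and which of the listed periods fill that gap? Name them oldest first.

680 million years; Ectasian, Stenian, Tonian

The Calymmian closes at 1400 Ma and the Cryogenian opens at 720 Ma, so the interval is 1400 − 720 = 680 Myr.
A period fits inside if it starts at or after 1400 Ma and ends at or before 720 Ma; oldest first that gives Ectasian, Stenian, Tonian.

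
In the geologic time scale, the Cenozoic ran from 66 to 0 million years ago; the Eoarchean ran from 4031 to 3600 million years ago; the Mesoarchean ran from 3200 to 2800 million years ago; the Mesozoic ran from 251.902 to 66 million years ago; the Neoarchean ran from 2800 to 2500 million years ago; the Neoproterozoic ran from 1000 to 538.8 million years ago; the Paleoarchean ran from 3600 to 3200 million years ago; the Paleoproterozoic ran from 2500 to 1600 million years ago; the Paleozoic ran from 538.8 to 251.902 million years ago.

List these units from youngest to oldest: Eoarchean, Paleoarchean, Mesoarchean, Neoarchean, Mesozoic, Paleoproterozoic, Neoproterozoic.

Sorting by start age (ascending Ma, since larger Ma = older): Mesozoic start 251.902, Neoproterozoic start 1000, Paleoproterozoic start 2500, Neoarchean start 2800, Mesoarchean start 3200, Paleoarchean start 3600, Eoarchean start 4031.

Mesozoic, then Neoproterozoic, then Paleoproterozoic, then Neoarchean, then Mesoarchean, then Paleoarchean, then Eoarchean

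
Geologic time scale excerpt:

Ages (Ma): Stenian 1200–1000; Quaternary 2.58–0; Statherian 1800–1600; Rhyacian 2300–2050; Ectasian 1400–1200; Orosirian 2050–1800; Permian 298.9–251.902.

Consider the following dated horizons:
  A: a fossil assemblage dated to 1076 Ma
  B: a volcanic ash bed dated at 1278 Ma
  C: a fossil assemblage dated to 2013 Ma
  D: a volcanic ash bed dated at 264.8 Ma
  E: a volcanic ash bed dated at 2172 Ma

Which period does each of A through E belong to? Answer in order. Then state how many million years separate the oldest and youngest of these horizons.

Match each age against the start–end ranges in the excerpt: A = 1076 Ma → Stenian (1200–1000); B = 1278 Ma → Ectasian (1400–1200); C = 2013 Ma → Orosirian (2050–1800); D = 264.8 Ma → Permian (298.9–251.902); E = 2172 Ma → Rhyacian (2300–2050).
The largest age is 2172 Ma and the smallest is 264.8 Ma; their difference is 1907.2 Myr.

A — Stenian; B — Ectasian; C — Orosirian; D — Permian; E — Rhyacian; span 1907.2 million years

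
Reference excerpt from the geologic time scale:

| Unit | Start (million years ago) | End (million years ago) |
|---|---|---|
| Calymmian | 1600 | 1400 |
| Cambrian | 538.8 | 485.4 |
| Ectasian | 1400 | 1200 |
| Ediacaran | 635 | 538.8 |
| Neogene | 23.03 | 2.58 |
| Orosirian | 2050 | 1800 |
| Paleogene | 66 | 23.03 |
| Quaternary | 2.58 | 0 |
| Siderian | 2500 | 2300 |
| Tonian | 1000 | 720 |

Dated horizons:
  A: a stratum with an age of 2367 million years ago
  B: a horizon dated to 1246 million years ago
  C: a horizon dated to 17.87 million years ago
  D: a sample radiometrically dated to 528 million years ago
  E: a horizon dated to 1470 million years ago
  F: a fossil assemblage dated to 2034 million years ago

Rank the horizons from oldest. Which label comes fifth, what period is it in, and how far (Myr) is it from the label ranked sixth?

D, in the Cambrian; 510.13 million years to C

Larger Ma means older, so oldest first: A 2367 > F 2034 > E 1470 > B 1246 > D 528 > C 17.87.
Counting 5 along gives D (528 Ma); the excerpt puts that inside the Cambrian, 538.8–485.4 Ma.
Next in line is C (17.87 Ma), and 528 − 17.87 = 510.13 Myr.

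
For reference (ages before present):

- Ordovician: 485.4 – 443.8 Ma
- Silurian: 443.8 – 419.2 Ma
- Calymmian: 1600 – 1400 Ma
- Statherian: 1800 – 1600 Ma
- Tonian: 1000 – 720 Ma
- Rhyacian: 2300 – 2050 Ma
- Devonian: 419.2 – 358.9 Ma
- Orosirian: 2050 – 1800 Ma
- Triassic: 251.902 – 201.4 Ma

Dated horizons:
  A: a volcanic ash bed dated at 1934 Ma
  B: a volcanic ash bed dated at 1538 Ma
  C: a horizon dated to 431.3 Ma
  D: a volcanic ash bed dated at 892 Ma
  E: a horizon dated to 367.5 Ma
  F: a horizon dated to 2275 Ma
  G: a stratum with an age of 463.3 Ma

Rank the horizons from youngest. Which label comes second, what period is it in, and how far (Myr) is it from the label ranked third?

Smaller Ma means younger, so youngest first: E 367.5 < C 431.3 < G 463.3 < D 892 < B 1538 < A 1934 < F 2275.
Counting 2 along gives C (431.3 Ma); the excerpt puts that inside the Silurian, 443.8–419.2 Ma.
Next in line is G (463.3 Ma), and 463.3 − 431.3 = 32 Myr.

C, in the Silurian; 32 million years to G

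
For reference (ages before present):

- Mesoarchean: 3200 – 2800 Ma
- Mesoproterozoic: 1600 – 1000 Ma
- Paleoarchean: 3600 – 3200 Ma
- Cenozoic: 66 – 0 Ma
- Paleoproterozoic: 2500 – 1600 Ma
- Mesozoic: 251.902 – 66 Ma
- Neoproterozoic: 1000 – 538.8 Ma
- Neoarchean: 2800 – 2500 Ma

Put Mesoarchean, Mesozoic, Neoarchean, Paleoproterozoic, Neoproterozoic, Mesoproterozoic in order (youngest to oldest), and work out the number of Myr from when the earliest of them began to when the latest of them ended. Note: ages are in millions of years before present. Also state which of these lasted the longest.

Mesozoic, Neoproterozoic, Mesoproterozoic, Paleoproterozoic, Neoarchean, Mesoarchean; total span 3134 Myr; longest is Paleoproterozoic

Start ages (Ma): Mesoarchean 3200, Neoarchean 2800, Paleoproterozoic 2500, Mesoproterozoic 1600, Neoproterozoic 1000, Mesozoic 251.902.
Ordered youngest to oldest: Mesozoic, Neoproterozoic, Mesoproterozoic, Paleoproterozoic, Neoarchean, Mesoarchean.
Span = 3200 − 66 = 3134 Myr.
Durations: Mesozoic 185.902, Neoproterozoic 461.2, Paleoproterozoic 900, Mesoproterozoic 600, Neoarchean 300, Mesoarchean 400 → longest is Paleoproterozoic (900 Myr).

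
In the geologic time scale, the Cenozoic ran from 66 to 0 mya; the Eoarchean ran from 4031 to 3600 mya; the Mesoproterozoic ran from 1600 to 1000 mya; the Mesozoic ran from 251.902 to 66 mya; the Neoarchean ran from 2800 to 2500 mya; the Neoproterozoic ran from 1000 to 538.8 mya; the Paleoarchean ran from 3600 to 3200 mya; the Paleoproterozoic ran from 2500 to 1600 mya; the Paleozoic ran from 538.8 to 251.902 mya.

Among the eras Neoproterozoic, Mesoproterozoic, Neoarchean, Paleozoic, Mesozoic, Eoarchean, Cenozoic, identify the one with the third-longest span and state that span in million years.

Durations: Neoproterozoic 461.2; Mesoproterozoic 600; Neoarchean 300; Paleozoic 286.898; Mesozoic 185.902; Eoarchean 431; Cenozoic 66 Myr.
Sorted longest-first: Mesoproterozoic (600), Neoproterozoic (461.2), Eoarchean (431), Neoarchean (300), Paleozoic (286.898), Mesozoic (185.902), Cenozoic (66).
The third longest is Eoarchean at 431 Myr.

Eoarchean, 431 million years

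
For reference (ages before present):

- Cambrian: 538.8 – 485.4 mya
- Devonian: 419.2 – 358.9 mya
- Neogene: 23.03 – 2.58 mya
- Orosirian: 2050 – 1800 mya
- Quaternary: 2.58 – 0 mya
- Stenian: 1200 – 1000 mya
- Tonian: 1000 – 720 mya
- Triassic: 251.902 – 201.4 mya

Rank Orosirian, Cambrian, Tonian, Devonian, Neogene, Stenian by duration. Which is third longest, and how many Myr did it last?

Stenian, 200 million years

Durations: Orosirian 250; Cambrian 53.4; Tonian 280; Devonian 60.3; Neogene 20.45; Stenian 200 Myr.
Sorted longest-first: Tonian (280), Orosirian (250), Stenian (200), Devonian (60.3), Cambrian (53.4), Neogene (20.45).
The third longest is Stenian at 200 Myr.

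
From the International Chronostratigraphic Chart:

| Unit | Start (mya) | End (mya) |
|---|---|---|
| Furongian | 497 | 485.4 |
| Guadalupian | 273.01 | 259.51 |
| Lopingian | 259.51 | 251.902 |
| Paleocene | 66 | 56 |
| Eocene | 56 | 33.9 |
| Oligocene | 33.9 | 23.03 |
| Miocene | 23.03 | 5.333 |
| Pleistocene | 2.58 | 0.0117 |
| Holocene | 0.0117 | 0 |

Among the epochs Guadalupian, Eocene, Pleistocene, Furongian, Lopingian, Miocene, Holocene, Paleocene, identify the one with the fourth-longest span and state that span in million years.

Durations: Guadalupian 13.5; Eocene 22.1; Pleistocene 2.5683; Furongian 11.6; Lopingian 7.608; Miocene 17.697; Holocene 0.0117; Paleocene 10 Myr.
Sorted longest-first: Eocene (22.1), Miocene (17.697), Guadalupian (13.5), Furongian (11.6), Paleocene (10), Lopingian (7.608), Pleistocene (2.5683), Holocene (0.0117).
The fourth longest is Furongian at 11.6 Myr.

Furongian, 11.6 million years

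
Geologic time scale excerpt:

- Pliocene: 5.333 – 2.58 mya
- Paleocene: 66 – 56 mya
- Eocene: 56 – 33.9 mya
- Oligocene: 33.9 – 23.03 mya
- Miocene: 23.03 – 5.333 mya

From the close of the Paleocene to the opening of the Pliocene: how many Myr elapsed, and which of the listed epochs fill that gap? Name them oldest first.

50.667 million years; Eocene, Oligocene, Miocene

End of Paleocene = 56 Ma; start of Pliocene = 5.333 Ma.
Gap = 56 − 5.333 = 50.667 Myr.
Epochs wholly inside 56–5.333 Ma: Eocene (56–33.9), Oligocene (33.9–23.03), Miocene (23.03–5.333).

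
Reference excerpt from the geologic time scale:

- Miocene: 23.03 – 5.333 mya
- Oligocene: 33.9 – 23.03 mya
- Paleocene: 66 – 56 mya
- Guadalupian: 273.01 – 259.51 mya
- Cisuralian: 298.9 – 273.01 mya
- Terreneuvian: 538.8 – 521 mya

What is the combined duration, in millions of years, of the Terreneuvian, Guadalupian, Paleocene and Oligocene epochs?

52.17 million years

Duration is start − end for each: (538.8 − 521) + (273.01 − 259.51) + (66 − 56) + (33.9 − 23.03).
That is 17.8 + 13.5 + 10 + 10.87, which totals 52.17 million years.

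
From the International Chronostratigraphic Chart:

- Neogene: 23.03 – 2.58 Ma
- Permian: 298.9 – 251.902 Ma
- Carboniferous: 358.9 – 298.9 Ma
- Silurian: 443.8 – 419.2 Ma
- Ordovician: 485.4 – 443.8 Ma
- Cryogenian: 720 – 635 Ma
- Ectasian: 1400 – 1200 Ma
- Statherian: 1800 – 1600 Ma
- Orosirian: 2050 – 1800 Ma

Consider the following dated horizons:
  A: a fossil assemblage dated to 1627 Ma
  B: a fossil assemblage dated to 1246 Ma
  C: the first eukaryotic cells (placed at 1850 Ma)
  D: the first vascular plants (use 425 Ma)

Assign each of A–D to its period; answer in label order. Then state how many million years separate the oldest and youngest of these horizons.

A: 1627 Ma lies in 1800–1600 Ma, so Statherian.
B: 1246 Ma lies in 1400–1200 Ma, so Ectasian.
C: 1850 Ma lies in 2050–1800 Ma, so Orosirian.
D: 425 Ma lies in 443.8–419.2 Ma, so Silurian.
Oldest = 1850 Ma, youngest = 425 Ma → span 1425 Myr.

A — Statherian; B — Ectasian; C — Orosirian; D — Silurian; span 1425 million years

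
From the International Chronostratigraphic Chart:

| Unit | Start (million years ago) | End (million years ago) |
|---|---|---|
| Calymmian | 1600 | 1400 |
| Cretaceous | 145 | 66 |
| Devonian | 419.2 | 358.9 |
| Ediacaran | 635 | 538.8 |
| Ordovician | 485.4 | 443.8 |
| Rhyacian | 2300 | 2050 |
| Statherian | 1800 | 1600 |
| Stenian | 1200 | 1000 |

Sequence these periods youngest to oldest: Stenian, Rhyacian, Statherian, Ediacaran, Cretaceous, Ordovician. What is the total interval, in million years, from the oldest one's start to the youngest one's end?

From the excerpt: Stenian 1200–1000; Rhyacian 2300–2050; Statherian 1800–1600; Ediacaran 635–538.8; Cretaceous 145–66; Ordovician 485.4–443.8 (Ma).
Larger Ma is earlier, so the oldest is Rhyacian and the youngest is Cretaceous; youngest to oldest: Cretaceous, Ordovician, Ediacaran, Stenian, Statherian, Rhyacian.
Oldest start 2300 minus youngest end 66 gives 2234 Myr overall.

Cretaceous, Ordovician, Ediacaran, Stenian, Statherian, Rhyacian; total span 2234 Myr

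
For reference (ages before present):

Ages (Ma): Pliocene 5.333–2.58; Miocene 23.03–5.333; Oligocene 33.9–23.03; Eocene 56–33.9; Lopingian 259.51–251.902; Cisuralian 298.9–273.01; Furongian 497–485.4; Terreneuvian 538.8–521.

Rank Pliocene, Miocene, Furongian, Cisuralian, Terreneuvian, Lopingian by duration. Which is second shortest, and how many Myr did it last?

Lopingian, 7.608 million years

Start − end for each: Pliocene 5.333 − 2.58 = 2.753; Miocene 23.03 − 5.333 = 17.697; Furongian 497 − 485.4 = 11.6; Cisuralian 298.9 − 273.01 = 25.89; Terreneuvian 538.8 − 521 = 17.8; Lopingian 259.51 − 251.902 = 7.608.
Ranking these from shortest: Pliocene < Lopingian < Furongian < Miocene < Terreneuvian < Cisuralian.
Position 2 in that ranking is Lopingian, which lasted 7.608 Myr.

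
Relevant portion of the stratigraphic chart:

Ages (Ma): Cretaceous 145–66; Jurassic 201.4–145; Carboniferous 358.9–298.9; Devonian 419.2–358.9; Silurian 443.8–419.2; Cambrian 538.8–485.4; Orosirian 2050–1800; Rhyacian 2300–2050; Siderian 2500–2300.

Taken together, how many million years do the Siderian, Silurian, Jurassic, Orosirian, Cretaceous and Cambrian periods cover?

Duration is start − end for each: (2500 − 2300) + (443.8 − 419.2) + (201.4 − 145) + (2050 − 1800) + (145 − 66) + (538.8 − 485.4).
That is 200 + 24.6 + 56.4 + 250 + 79 + 53.4, which totals 663.4 million years.

663.4 million years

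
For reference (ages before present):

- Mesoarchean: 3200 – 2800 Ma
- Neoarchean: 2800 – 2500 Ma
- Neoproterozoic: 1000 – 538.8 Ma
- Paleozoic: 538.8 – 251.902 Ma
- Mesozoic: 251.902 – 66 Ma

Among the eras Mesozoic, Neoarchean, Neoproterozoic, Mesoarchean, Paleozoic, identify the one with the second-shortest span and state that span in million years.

Start − end for each: Mesozoic 251.902 − 66 = 185.902; Neoarchean 2800 − 2500 = 300; Neoproterozoic 1000 − 538.8 = 461.2; Mesoarchean 3200 − 2800 = 400; Paleozoic 538.8 − 251.902 = 286.898.
Ranking these from shortest: Mesozoic < Paleozoic < Neoarchean < Mesoarchean < Neoproterozoic.
Position 2 in that ranking is Paleozoic, which lasted 286.898 Myr.

Paleozoic, 286.898 million years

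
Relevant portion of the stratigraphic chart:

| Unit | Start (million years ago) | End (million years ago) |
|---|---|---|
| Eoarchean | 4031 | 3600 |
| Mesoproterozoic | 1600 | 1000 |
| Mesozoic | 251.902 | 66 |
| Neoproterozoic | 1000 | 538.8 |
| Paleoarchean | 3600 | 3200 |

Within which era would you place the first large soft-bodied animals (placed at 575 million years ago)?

Neoproterozoic

575 Ma lies between 1000 and 538.8 Ma, so it falls in the Neoproterozoic.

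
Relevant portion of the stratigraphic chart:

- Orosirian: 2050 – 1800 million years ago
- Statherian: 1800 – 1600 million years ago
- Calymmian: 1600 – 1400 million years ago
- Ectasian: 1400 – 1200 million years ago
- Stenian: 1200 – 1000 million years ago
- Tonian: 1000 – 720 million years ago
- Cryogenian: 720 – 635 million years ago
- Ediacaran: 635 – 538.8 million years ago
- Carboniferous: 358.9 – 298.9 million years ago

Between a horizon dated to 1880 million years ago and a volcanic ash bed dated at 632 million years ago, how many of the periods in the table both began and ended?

The older date is 1880 Ma and the younger is 632 Ma.
Periods with start < 1880 and end > 632 Ma: Statherian (1800–1600), Calymmian (1600–1400), Ectasian (1400–1200), Stenian (1200–1000), Tonian (1000–720), Cryogenian (720–635).
That is 6 complete periods.

6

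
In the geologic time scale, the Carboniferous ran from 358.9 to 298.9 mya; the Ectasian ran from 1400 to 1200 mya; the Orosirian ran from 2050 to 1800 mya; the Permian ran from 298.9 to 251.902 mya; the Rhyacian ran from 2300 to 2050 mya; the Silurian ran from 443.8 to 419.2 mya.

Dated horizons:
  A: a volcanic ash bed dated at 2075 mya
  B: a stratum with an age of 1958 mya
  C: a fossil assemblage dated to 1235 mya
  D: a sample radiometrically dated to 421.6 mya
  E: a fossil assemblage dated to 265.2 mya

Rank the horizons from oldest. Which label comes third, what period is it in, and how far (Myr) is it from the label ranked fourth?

C, in the Ectasian; 813.4 million years to D

Larger Ma means older, so oldest first: A 2075 > B 1958 > C 1235 > D 421.6 > E 265.2.
Counting 3 along gives C (1235 Ma); the excerpt puts that inside the Ectasian, 1400–1200 Ma.
Next in line is D (421.6 Ma), and 1235 − 421.6 = 813.4 Myr.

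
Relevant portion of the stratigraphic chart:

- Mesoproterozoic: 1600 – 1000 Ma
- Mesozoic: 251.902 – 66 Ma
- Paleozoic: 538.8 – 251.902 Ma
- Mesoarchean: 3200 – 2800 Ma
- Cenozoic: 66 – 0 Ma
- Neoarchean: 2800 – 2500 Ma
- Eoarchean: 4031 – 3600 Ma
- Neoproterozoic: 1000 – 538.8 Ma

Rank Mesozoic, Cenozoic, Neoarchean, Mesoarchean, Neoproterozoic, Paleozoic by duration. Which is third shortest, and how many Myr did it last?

Paleozoic, 286.898 million years

Start − end for each: Mesozoic 251.902 − 66 = 185.902; Cenozoic 66 − 0 = 66; Neoarchean 2800 − 2500 = 300; Mesoarchean 3200 − 2800 = 400; Neoproterozoic 1000 − 538.8 = 461.2; Paleozoic 538.8 − 251.902 = 286.898.
Ranking these from shortest: Cenozoic < Mesozoic < Paleozoic < Neoarchean < Mesoarchean < Neoproterozoic.
Position 3 in that ranking is Paleozoic, which lasted 286.898 Myr.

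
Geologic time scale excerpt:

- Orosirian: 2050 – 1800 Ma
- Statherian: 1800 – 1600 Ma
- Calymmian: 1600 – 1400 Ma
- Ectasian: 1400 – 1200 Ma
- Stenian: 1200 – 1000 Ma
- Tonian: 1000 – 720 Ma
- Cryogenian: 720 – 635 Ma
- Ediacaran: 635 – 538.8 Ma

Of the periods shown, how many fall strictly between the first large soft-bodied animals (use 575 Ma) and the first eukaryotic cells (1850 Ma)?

The older date is 1850 Ma and the younger is 575 Ma.
Periods with start < 1850 and end > 575 Ma: Statherian (1800–1600), Calymmian (1600–1400), Ectasian (1400–1200), Stenian (1200–1000), Tonian (1000–720), Cryogenian (720–635).
That is 6 complete periods.

6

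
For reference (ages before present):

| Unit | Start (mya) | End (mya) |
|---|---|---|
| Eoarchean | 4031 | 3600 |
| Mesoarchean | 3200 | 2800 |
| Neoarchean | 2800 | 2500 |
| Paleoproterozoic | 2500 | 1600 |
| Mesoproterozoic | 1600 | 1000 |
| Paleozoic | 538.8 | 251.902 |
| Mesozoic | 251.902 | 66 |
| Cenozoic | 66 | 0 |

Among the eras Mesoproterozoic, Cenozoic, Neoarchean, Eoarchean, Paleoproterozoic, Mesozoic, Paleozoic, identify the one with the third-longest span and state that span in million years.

Durations: Mesoproterozoic 600; Cenozoic 66; Neoarchean 300; Eoarchean 431; Paleoproterozoic 900; Mesozoic 185.902; Paleozoic 286.898 Myr.
Sorted longest-first: Paleoproterozoic (900), Mesoproterozoic (600), Eoarchean (431), Neoarchean (300), Paleozoic (286.898), Mesozoic (185.902), Cenozoic (66).
The third longest is Eoarchean at 431 Myr.

Eoarchean, 431 million years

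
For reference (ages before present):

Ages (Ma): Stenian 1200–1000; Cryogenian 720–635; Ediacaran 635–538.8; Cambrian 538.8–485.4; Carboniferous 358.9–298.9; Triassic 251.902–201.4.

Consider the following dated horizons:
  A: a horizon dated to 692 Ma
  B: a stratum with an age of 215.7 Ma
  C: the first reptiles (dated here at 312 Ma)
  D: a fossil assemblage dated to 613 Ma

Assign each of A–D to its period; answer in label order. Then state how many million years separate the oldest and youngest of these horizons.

A — Cryogenian; B — Triassic; C — Carboniferous; D — Ediacaran; span 476.3 million years

A: 692 Ma lies in 720–635 Ma, so Cryogenian.
B: 215.7 Ma lies in 251.902–201.4 Ma, so Triassic.
C: 312 Ma lies in 358.9–298.9 Ma, so Carboniferous.
D: 613 Ma lies in 635–538.8 Ma, so Ediacaran.
Oldest = 692 Ma, youngest = 215.7 Ma → span 476.3 Myr.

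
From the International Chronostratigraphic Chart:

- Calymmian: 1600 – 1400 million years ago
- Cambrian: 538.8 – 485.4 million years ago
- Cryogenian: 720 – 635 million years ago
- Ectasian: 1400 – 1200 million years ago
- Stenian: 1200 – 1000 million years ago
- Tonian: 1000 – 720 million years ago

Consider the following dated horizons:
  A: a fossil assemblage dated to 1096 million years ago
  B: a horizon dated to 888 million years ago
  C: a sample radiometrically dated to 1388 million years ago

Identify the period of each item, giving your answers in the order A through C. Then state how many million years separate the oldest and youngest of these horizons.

Match each age against the start–end ranges in the excerpt: A = 1096 Ma → Stenian (1200–1000); B = 888 Ma → Tonian (1000–720); C = 1388 Ma → Ectasian (1400–1200).
The largest age is 1388 Ma and the smallest is 888 Ma; their difference is 500 Myr.

A — Stenian; B — Tonian; C — Ectasian; span 500 million years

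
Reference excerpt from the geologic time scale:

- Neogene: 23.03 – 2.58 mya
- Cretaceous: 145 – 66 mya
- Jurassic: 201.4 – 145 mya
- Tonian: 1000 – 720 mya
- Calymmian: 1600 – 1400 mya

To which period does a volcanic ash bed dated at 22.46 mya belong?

Neogene

22.46 Ma lies between 23.03 and 2.58 Ma, so it falls in the Neogene.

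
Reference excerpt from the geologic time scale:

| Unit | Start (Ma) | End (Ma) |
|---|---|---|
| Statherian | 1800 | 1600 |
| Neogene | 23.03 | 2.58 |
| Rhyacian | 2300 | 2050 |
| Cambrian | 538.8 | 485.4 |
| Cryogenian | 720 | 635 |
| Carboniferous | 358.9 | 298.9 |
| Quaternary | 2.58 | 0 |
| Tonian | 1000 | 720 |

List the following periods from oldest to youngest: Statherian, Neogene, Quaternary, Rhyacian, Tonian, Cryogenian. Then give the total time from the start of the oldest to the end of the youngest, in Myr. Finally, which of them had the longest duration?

Start ages (Ma): Rhyacian 2300, Statherian 1800, Tonian 1000, Cryogenian 720, Neogene 23.03, Quaternary 2.58.
Ordered oldest to youngest: Rhyacian, Statherian, Tonian, Cryogenian, Neogene, Quaternary.
Span = 2300 − 0 = 2300 Myr.
Durations: Cryogenian 85, Rhyacian 250, Quaternary 2.58, Tonian 280, Neogene 20.45, Statherian 200 → longest is Tonian (280 Myr).

Rhyacian, Statherian, Tonian, Cryogenian, Neogene, Quaternary; total span 2300 Myr; longest is Tonian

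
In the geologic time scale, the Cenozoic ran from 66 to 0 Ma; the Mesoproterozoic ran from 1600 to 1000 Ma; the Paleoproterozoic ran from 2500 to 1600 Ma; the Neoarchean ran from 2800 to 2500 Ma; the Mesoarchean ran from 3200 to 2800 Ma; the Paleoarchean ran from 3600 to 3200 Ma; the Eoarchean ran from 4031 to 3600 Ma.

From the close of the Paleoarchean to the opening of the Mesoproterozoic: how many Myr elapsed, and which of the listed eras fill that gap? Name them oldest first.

1600 million years; Mesoarchean, Neoarchean, Paleoproterozoic

The Paleoarchean closes at 3200 Ma and the Mesoproterozoic opens at 1600 Ma, so the interval is 3200 − 1600 = 1600 Myr.
An era fits inside if it starts at or after 3200 Ma and ends at or before 1600 Ma; oldest first that gives Mesoarchean, Neoarchean, Paleoproterozoic.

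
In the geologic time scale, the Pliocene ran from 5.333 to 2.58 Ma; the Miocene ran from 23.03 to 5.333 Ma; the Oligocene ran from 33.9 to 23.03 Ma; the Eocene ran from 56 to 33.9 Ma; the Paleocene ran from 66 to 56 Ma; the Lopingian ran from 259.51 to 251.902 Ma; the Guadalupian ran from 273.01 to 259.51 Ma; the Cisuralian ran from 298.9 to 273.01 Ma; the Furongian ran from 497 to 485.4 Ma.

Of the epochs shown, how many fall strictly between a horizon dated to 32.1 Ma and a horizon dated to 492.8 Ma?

492.8 Ma sits inside the Furongian (497–485.4) and 32.1 Ma inside the Oligocene (33.9–23.03); neither of those is wholly between the two dates.
The listed epochs lying completely between them are Cisuralian, Guadalupian, Lopingian, Paleocene, Eocene — 5 in all.

5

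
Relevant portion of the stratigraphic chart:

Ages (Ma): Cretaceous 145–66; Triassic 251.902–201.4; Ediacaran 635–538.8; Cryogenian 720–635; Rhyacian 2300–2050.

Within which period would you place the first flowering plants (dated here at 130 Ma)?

130 Ma lies between 145 and 66 Ma, so it falls in the Cretaceous.

Cretaceous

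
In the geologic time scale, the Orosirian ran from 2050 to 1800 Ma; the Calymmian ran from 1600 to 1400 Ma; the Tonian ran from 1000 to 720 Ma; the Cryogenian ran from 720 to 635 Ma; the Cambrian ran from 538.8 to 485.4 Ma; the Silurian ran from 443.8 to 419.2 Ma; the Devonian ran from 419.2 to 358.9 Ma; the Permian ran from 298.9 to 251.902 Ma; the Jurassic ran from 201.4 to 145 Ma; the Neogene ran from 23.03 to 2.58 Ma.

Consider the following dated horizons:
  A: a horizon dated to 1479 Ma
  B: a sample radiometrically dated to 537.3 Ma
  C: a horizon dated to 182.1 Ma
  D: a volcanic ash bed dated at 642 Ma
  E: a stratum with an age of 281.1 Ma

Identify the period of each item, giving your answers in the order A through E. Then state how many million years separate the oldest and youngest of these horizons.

A — Calymmian; B — Cambrian; C — Jurassic; D — Cryogenian; E — Permian; span 1296.9 million years

Match each age against the start–end ranges in the excerpt: A = 1479 Ma → Calymmian (1600–1400); B = 537.3 Ma → Cambrian (538.8–485.4); C = 182.1 Ma → Jurassic (201.4–145); D = 642 Ma → Cryogenian (720–635); E = 281.1 Ma → Permian (298.9–251.902).
The largest age is 1479 Ma and the smallest is 182.1 Ma; their difference is 1296.9 Myr.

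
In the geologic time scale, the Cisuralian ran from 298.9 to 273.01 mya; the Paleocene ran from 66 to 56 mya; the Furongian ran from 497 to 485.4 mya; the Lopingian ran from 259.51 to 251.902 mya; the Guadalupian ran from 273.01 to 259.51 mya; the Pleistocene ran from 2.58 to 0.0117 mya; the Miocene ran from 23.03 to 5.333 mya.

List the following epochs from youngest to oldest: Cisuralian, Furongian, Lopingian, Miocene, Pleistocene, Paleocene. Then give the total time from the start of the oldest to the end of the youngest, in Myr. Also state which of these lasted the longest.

From the excerpt: Cisuralian 298.9–273.01; Furongian 497–485.4; Lopingian 259.51–251.902; Miocene 23.03–5.333; Pleistocene 2.58–0.0117; Paleocene 66–56 (Ma).
Larger Ma is earlier, so the oldest is Furongian and the youngest is Pleistocene; youngest to oldest: Pleistocene, Miocene, Paleocene, Lopingian, Cisuralian, Furongian.
Oldest start 497 minus youngest end 0.0117 gives 496.9883 Myr overall.
Individual lengths (start − end): Lopingian 7.608; Pleistocene 2.5683; Miocene 17.697; Furongian 11.6; Cisuralian 25.89; Paleocene 10. The largest is Cisuralian at 25.89 Myr.

Pleistocene, Miocene, Paleocene, Lopingian, Cisuralian, Furongian; total span 496.9883 Myr; longest is Cisuralian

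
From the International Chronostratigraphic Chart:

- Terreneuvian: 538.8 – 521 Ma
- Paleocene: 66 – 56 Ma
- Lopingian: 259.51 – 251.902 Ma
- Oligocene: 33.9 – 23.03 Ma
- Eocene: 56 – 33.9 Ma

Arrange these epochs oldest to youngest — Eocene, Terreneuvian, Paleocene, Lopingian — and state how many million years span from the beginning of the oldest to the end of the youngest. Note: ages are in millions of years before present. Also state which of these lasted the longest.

Terreneuvian → Lopingian → Paleocene → Eocene; total span 504.9 Myr; longest is Eocene

From the excerpt: Eocene 56–33.9; Terreneuvian 538.8–521; Paleocene 66–56; Lopingian 259.51–251.902 (Ma).
Larger Ma is earlier, so the oldest is Terreneuvian and the youngest is Eocene; oldest to youngest: Terreneuvian, Lopingian, Paleocene, Eocene.
Oldest start 538.8 minus youngest end 33.9 gives 504.9 Myr overall.
Individual lengths (start − end): Eocene 22.1; Terreneuvian 17.8; Lopingian 7.608; Paleocene 10. The largest is Eocene at 22.1 Myr.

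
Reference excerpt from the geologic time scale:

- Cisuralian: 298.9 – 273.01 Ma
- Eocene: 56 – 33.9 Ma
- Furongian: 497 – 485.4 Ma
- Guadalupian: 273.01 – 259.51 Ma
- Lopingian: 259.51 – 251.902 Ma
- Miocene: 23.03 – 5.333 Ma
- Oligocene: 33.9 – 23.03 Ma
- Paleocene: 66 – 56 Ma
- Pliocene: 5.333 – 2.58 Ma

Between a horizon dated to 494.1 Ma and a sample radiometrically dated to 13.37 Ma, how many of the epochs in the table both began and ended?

6

The older date is 494.1 Ma and the younger is 13.37 Ma.
Epochs with start < 494.1 and end > 13.37 Ma: Cisuralian (298.9–273.01), Guadalupian (273.01–259.51), Lopingian (259.51–251.902), Paleocene (66–56), Eocene (56–33.9), Oligocene (33.9–23.03).
That is 6 complete epochs.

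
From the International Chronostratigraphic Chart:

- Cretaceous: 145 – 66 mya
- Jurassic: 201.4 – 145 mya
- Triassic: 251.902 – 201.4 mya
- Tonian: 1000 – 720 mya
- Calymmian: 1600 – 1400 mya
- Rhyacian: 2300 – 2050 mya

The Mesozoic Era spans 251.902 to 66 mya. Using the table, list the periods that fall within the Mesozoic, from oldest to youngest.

Triassic, Jurassic, Cretaceous

Periods with both bounds inside 251.902–66 Ma: Triassic (251.902–201.4), Jurassic (201.4–145), Cretaceous (145–66).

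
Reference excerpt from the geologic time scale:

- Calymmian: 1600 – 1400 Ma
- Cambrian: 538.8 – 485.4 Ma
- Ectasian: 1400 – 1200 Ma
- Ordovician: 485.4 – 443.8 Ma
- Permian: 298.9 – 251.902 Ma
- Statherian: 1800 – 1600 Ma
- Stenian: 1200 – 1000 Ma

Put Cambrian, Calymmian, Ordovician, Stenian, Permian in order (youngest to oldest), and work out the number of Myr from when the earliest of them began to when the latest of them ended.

Start ages (Ma): Calymmian 1600, Stenian 1200, Cambrian 538.8, Ordovician 485.4, Permian 298.9.
Ordered youngest to oldest: Permian, Ordovician, Cambrian, Stenian, Calymmian.
Span = 1600 − 251.902 = 1348.098 Myr.

Permian → Ordovician → Cambrian → Stenian → Calymmian; total span 1348.098 Myr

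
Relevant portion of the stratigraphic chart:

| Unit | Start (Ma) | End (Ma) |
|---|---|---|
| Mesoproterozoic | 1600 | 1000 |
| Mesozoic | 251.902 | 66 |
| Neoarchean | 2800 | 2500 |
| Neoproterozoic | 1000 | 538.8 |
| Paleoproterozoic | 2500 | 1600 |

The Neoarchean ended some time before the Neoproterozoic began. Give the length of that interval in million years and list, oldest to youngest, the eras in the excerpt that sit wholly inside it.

End of Neoarchean = 2500 Ma; start of Neoproterozoic = 1000 Ma.
Gap = 2500 − 1000 = 1500 Myr.
Eras wholly inside 2500–1000 Ma: Paleoproterozoic (2500–1600), Mesoproterozoic (1600–1000).

1500 million years; Paleoproterozoic, Mesoproterozoic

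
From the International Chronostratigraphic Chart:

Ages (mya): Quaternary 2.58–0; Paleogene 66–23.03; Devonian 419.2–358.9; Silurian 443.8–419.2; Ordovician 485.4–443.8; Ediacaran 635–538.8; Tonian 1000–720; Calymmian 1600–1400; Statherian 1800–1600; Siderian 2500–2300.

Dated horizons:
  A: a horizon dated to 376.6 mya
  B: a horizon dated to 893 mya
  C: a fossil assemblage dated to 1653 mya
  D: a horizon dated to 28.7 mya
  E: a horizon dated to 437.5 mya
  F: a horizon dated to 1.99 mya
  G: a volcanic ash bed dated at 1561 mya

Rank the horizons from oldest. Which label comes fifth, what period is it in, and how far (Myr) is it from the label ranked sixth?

A, in the Devonian; 347.9 million years to D

Larger Ma means older, so oldest first: C 1653 > G 1561 > B 893 > E 437.5 > A 376.6 > D 28.7 > F 1.99.
Counting 5 along gives A (376.6 Ma); the excerpt puts that inside the Devonian, 419.2–358.9 Ma.
Next in line is D (28.7 Ma), and 376.6 − 28.7 = 347.9 Myr.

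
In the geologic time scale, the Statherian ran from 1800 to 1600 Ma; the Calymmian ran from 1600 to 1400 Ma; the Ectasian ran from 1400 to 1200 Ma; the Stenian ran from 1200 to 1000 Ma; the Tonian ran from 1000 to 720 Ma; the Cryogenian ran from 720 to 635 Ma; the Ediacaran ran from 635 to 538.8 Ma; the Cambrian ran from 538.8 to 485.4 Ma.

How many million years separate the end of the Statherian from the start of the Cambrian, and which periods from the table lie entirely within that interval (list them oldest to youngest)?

The Statherian closes at 1600 Ma and the Cambrian opens at 538.8 Ma, so the interval is 1600 − 538.8 = 1061.2 Myr.
A period fits inside if it starts at or after 1600 Ma and ends at or before 538.8 Ma; oldest first that gives Calymmian, Ectasian, Stenian, Tonian, Cryogenian, Ediacaran.

1061.2 million years; Calymmian, Ectasian, Stenian, Tonian, Cryogenian, Ediacaran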